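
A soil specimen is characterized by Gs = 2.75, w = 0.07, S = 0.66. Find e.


Result: 0.2917

Derivation:
Using the relation e = Gs * w / S
e = 2.75 * 0.07 / 0.66
e = 0.2917


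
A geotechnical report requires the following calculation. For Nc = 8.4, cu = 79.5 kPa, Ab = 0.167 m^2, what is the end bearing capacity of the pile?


Using Qb = Nc * cu * Ab
Qb = 8.4 * 79.5 * 0.167
Qb = 111.52 kN


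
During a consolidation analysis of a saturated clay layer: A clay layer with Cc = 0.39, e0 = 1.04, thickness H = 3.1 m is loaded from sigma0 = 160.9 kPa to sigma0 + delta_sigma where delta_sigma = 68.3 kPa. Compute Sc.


Result: 0.0911 m

Derivation:
Using Sc = Cc * H / (1 + e0) * log10((sigma0 + delta_sigma) / sigma0)
Stress ratio = (160.9 + 68.3) / 160.9 = 1.42449
log10(1.42449) = 0.153659
Cc * H / (1 + e0) = 0.39 * 3.1 / (1 + 1.04) = 0.592647
Sc = 0.592647 * 0.153659
Sc = 0.0911 m


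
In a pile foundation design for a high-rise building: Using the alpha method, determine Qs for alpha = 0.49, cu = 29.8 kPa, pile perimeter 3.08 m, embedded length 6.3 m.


Result: 283.34 kN

Derivation:
Using Qs = alpha * cu * perimeter * L
Qs = 0.49 * 29.8 * 3.08 * 6.3
Qs = 283.34 kN


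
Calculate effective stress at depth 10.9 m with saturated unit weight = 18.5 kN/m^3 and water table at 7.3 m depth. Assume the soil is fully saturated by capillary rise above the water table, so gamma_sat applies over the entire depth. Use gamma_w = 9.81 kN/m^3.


Total stress = gamma_sat * depth
sigma = 18.5 * 10.9 = 201.65 kPa
Pore water pressure u = gamma_w * (depth - d_wt)
u = 9.81 * (10.9 - 7.3) = 35.316 kPa
Effective stress = sigma - u
sigma' = 201.65 - 35.316 = 166.33 kPa


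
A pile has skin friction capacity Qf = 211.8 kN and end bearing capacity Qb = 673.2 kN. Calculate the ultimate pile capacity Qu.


Using Qu = Qf + Qb
Qu = 211.8 + 673.2
Qu = 885.0 kN


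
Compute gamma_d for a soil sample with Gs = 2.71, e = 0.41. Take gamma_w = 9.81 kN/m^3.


Using gamma_d = Gs * gamma_w / (1 + e)
gamma_d = 2.71 * 9.81 / (1 + 0.41)
gamma_d = 2.71 * 9.81 / 1.41
gamma_d = 18.855 kN/m^3


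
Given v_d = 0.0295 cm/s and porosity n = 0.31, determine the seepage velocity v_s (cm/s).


Using v_s = v_d / n
v_s = 0.0295 / 0.31
v_s = 0.09516 cm/s


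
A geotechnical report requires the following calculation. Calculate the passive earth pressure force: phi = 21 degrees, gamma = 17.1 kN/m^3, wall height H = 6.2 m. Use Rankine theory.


Result: 695.79 kN/m

Derivation:
Compute passive earth pressure coefficient:
Kp = tan^2(45 + phi/2) = tan^2(55.5) = 2.117051
Compute passive force:
Pp = 0.5 * Kp * gamma * H^2
Pp = 0.5 * 2.117051 * 17.1 * 6.2^2
Pp = 695.79 kN/m


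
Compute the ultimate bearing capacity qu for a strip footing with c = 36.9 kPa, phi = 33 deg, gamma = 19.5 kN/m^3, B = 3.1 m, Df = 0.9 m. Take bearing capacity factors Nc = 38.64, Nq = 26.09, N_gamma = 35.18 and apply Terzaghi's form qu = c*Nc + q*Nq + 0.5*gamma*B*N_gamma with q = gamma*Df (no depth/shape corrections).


Compute qu = c*Nc + gamma*Df*Nq + 0.5*gamma*B*N_gamma
Term 1: 36.9 * 38.64 = 1425.816
Term 2: 19.5 * 0.9 * 26.09 = 457.8795
Term 3: 0.5 * 19.5 * 3.1 * 35.18 = 1063.3155
qu = 1425.816 + 457.8795 + 1063.3155
qu = 2947.01 kPa


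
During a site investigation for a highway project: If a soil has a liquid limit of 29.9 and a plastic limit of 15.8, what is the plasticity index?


Using PI = LL - PL
PI = 29.9 - 15.8
PI = 14.1


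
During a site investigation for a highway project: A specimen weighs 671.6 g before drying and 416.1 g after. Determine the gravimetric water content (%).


Using w = (m_wet - m_dry) / m_dry * 100
m_wet - m_dry = 671.6 - 416.1 = 255.5 g
w = 255.5 / 416.1 * 100
w = 61.4 %


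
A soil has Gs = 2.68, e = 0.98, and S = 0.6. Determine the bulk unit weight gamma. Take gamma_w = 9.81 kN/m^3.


Result: 16.191 kN/m^3

Derivation:
Using gamma = gamma_w * (Gs + S*e) / (1 + e)
Numerator: Gs + S*e = 2.68 + 0.6*0.98 = 3.268
Denominator: 1 + e = 1 + 0.98 = 1.98
gamma = 9.81 * 3.268 / 1.98
gamma = 16.191 kN/m^3


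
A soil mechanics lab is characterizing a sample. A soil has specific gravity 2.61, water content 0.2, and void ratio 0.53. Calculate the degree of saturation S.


Using S = Gs * w / e
S = 2.61 * 0.2 / 0.53
S = 0.9849


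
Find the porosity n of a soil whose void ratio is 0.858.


Using the relation n = e / (1 + e)
n = 0.858 / (1 + 0.858)
n = 0.858 / 1.858
n = 0.4618


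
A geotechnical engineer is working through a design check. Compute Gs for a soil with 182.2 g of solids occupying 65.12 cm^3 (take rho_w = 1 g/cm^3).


Result: 2.798

Derivation:
Using Gs = m_s / (V_s * rho_w)
Since rho_w = 1 g/cm^3:
Gs = 182.2 / 65.12
Gs = 2.798


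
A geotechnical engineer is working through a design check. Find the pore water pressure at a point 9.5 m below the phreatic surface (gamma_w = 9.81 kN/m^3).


Using u = gamma_w * h_w
u = 9.81 * 9.5
u = 93.2 kPa


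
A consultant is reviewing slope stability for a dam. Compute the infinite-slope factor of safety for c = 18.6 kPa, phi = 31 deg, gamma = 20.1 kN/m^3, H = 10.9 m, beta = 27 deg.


Using Fs = c / (gamma*H*sin(beta)*cos(beta)) + tan(phi)/tan(beta)
Cohesion contribution = 18.6 / (20.1*10.9*sin(27)*cos(27))
Cohesion contribution = 0.209876
Friction contribution = tan(31)/tan(27) = 1.17926
Fs = 0.209876 + 1.17926
Fs = 1.389


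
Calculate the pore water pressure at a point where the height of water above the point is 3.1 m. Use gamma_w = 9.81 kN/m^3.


Result: 30.41 kPa

Derivation:
Using u = gamma_w * h_w
u = 9.81 * 3.1
u = 30.41 kPa


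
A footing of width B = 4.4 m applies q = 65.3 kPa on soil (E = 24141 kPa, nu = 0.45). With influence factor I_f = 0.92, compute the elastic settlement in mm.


Result: 8.732 mm

Derivation:
Using Se = q * B * (1 - nu^2) * I_f / E
1 - nu^2 = 1 - 0.45^2 = 0.7975
Se = 65.3 * 4.4 * 0.7975 * 0.92 / 24141
Se = 0.008732 m
Convert to mm: Se = 0.008732 * 1000 = 8.732 mm


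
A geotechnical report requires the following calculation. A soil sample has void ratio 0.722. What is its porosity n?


Result: 0.4193

Derivation:
Using the relation n = e / (1 + e)
n = 0.722 / (1 + 0.722)
n = 0.722 / 1.722
n = 0.4193


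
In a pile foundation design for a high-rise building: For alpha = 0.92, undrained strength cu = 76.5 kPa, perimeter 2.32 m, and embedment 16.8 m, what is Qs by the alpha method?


Using Qs = alpha * cu * perimeter * L
Qs = 0.92 * 76.5 * 2.32 * 16.8
Qs = 2743.13 kN


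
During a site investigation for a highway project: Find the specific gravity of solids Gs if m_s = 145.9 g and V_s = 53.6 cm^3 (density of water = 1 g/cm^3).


Using Gs = m_s / (V_s * rho_w)
Since rho_w = 1 g/cm^3:
Gs = 145.9 / 53.6
Gs = 2.722


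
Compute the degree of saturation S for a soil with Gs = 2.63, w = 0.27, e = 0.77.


Result: 0.9222

Derivation:
Using S = Gs * w / e
S = 2.63 * 0.27 / 0.77
S = 0.9222


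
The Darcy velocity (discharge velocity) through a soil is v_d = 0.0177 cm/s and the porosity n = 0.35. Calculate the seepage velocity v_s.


Using v_s = v_d / n
v_s = 0.0177 / 0.35
v_s = 0.05057 cm/s


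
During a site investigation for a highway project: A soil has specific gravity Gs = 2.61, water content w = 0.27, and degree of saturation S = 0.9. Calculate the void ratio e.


Result: 0.783

Derivation:
Using the relation e = Gs * w / S
e = 2.61 * 0.27 / 0.9
e = 0.783


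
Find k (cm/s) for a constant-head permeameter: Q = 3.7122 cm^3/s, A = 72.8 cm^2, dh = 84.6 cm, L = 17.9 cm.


Result: 0.010789 cm/s

Derivation:
Compute hydraulic gradient:
i = dh / L = 84.6 / 17.9 = 4.72626
Then apply Darcy's law:
k = Q / (A * i)
k = 3.7122 / (72.8 * 4.72626)
k = 3.7122 / 344.072
k = 0.010789 cm/s


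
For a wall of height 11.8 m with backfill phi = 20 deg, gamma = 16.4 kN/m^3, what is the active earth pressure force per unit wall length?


Compute active earth pressure coefficient:
Ka = tan^2(45 - phi/2) = tan^2(35.0) = 0.490291
Compute active force:
Pa = 0.5 * Ka * gamma * H^2
Pa = 0.5 * 0.490291 * 16.4 * 11.8^2
Pa = 559.8 kN/m


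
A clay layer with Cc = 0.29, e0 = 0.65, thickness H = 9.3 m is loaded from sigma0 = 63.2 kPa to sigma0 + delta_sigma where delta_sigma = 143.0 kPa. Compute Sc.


Result: 0.8395 m

Derivation:
Using Sc = Cc * H / (1 + e0) * log10((sigma0 + delta_sigma) / sigma0)
Stress ratio = (63.2 + 143.0) / 63.2 = 3.26266
log10(3.26266) = 0.513572
Cc * H / (1 + e0) = 0.29 * 9.3 / (1 + 0.65) = 1.63455
Sc = 1.63455 * 0.513572
Sc = 0.8395 m


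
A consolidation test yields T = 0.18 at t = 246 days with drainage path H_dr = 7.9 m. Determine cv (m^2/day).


Using cv = T * H_dr^2 / t
H_dr^2 = 7.9^2 = 62.41
cv = 0.18 * 62.41 / 246
cv = 0.04567 m^2/day


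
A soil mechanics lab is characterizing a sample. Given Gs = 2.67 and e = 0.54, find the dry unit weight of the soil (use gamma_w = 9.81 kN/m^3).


Using gamma_d = Gs * gamma_w / (1 + e)
gamma_d = 2.67 * 9.81 / (1 + 0.54)
gamma_d = 2.67 * 9.81 / 1.54
gamma_d = 17.008 kN/m^3


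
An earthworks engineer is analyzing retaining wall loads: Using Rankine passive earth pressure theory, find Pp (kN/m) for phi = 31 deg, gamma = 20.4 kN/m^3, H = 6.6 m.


Compute passive earth pressure coefficient:
Kp = tan^2(45 + phi/2) = tan^2(60.5) = 3.124035
Compute passive force:
Pp = 0.5 * Kp * gamma * H^2
Pp = 0.5 * 3.124035 * 20.4 * 6.6^2
Pp = 1388.05 kN/m


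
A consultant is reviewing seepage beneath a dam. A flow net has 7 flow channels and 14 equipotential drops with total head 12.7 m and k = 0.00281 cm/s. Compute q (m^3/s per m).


Result: 0.0001784 m^3/s per m

Derivation:
Convert k to m/s for unit consistency with H:
k = 0.00281 cm/s = 0.00281 / 100 m/s = 2.81e-05 m/s
Using q = k * H * Nf / Nd
Nf / Nd = 7 / 14 = 0.5
q = 2.81e-05 * 12.7 * 0.5
q = 0.0001784 m^3/s per m


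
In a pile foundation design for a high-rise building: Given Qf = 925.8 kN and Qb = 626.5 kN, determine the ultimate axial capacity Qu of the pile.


Using Qu = Qf + Qb
Qu = 925.8 + 626.5
Qu = 1552.3 kN


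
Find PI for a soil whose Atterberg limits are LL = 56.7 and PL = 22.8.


Using PI = LL - PL
PI = 56.7 - 22.8
PI = 33.9


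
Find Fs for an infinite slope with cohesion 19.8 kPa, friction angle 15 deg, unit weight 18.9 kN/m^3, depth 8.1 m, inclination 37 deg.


Using Fs = c / (gamma*H*sin(beta)*cos(beta)) + tan(phi)/tan(beta)
Cohesion contribution = 19.8 / (18.9*8.1*sin(37)*cos(37))
Cohesion contribution = 0.269096
Friction contribution = tan(15)/tan(37) = 0.355581
Fs = 0.269096 + 0.355581
Fs = 0.625


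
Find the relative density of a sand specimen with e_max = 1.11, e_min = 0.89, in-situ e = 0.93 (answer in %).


Result: 81.82 %

Derivation:
Using Dr = (e_max - e) / (e_max - e_min) * 100
e_max - e = 1.11 - 0.93 = 0.18
e_max - e_min = 1.11 - 0.89 = 0.22
Dr = 0.18 / 0.22 * 100
Dr = 81.82 %


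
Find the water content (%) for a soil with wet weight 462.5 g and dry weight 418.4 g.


Result: 10.54 %

Derivation:
Using w = (m_wet - m_dry) / m_dry * 100
m_wet - m_dry = 462.5 - 418.4 = 44.1 g
w = 44.1 / 418.4 * 100
w = 10.54 %


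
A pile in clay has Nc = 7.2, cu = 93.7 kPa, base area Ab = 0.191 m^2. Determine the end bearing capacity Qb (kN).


Using Qb = Nc * cu * Ab
Qb = 7.2 * 93.7 * 0.191
Qb = 128.86 kN


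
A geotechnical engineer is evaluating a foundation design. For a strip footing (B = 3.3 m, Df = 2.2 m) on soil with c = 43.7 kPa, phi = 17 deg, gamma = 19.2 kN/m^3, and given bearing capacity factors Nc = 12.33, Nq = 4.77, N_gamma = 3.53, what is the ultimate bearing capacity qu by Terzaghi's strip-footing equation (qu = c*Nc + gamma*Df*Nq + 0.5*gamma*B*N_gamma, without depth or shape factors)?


Compute qu = c*Nc + gamma*Df*Nq + 0.5*gamma*B*N_gamma
Term 1: 43.7 * 12.33 = 538.821
Term 2: 19.2 * 2.2 * 4.77 = 201.4848
Term 3: 0.5 * 19.2 * 3.3 * 3.53 = 111.8304
qu = 538.821 + 201.4848 + 111.8304
qu = 852.14 kPa


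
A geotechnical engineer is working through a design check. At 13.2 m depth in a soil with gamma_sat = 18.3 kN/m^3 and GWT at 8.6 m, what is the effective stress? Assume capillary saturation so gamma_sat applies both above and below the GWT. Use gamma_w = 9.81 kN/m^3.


Total stress = gamma_sat * depth
sigma = 18.3 * 13.2 = 241.56 kPa
Pore water pressure u = gamma_w * (depth - d_wt)
u = 9.81 * (13.2 - 8.6) = 45.126 kPa
Effective stress = sigma - u
sigma' = 241.56 - 45.126 = 196.43 kPa


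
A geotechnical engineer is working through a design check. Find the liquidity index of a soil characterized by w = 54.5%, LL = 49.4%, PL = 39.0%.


First compute the plasticity index:
PI = LL - PL = 49.4 - 39.0 = 10.4
Then compute the liquidity index:
LI = (w - PL) / PI
LI = (54.5 - 39.0) / 10.4
LI = 1.49


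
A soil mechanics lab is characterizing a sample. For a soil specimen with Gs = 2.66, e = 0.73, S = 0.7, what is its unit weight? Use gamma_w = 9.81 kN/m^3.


Result: 17.981 kN/m^3

Derivation:
Using gamma = gamma_w * (Gs + S*e) / (1 + e)
Numerator: Gs + S*e = 2.66 + 0.7*0.73 = 3.171
Denominator: 1 + e = 1 + 0.73 = 1.73
gamma = 9.81 * 3.171 / 1.73
gamma = 17.981 kN/m^3


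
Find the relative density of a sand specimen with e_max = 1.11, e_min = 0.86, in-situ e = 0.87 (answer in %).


Result: 96.0 %

Derivation:
Using Dr = (e_max - e) / (e_max - e_min) * 100
e_max - e = 1.11 - 0.87 = 0.24
e_max - e_min = 1.11 - 0.86 = 0.25
Dr = 0.24 / 0.25 * 100
Dr = 96.0 %


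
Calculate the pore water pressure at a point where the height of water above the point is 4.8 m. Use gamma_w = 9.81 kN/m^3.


Result: 47.09 kPa

Derivation:
Using u = gamma_w * h_w
u = 9.81 * 4.8
u = 47.09 kPa


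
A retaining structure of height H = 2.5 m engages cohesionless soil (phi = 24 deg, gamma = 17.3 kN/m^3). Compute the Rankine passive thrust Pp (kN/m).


Compute passive earth pressure coefficient:
Kp = tan^2(45 + phi/2) = tan^2(57.0) = 2.371184
Compute passive force:
Pp = 0.5 * Kp * gamma * H^2
Pp = 0.5 * 2.371184 * 17.3 * 2.5^2
Pp = 128.19 kN/m


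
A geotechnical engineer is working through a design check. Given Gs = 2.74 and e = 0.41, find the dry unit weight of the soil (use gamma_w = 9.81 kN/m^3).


Using gamma_d = Gs * gamma_w / (1 + e)
gamma_d = 2.74 * 9.81 / (1 + 0.41)
gamma_d = 2.74 * 9.81 / 1.41
gamma_d = 19.063 kN/m^3


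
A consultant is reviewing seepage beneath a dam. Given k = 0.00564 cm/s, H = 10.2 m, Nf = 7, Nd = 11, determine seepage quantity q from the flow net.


Result: 0.0003661 m^3/s per m

Derivation:
Convert k to m/s for unit consistency with H:
k = 0.00564 cm/s = 0.00564 / 100 m/s = 5.64e-05 m/s
Using q = k * H * Nf / Nd
Nf / Nd = 7 / 11 = 0.6364
q = 5.64e-05 * 10.2 * 0.6364
q = 0.0003661 m^3/s per m


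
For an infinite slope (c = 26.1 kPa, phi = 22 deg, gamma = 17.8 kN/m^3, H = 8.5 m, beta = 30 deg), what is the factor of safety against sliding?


Result: 1.098

Derivation:
Using Fs = c / (gamma*H*sin(beta)*cos(beta)) + tan(phi)/tan(beta)
Cohesion contribution = 26.1 / (17.8*8.5*sin(30)*cos(30))
Cohesion contribution = 0.398383
Friction contribution = tan(22)/tan(30) = 0.699794
Fs = 0.398383 + 0.699794
Fs = 1.098


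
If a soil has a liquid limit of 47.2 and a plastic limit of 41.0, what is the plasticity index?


Using PI = LL - PL
PI = 47.2 - 41.0
PI = 6.2


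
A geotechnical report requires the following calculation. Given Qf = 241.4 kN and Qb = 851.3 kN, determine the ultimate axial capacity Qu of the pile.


Result: 1092.7 kN

Derivation:
Using Qu = Qf + Qb
Qu = 241.4 + 851.3
Qu = 1092.7 kN


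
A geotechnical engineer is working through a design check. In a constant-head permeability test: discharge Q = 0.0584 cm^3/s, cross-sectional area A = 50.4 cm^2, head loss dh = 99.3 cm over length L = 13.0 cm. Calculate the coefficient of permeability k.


Result: 0.000152 cm/s

Derivation:
Compute hydraulic gradient:
i = dh / L = 99.3 / 13.0 = 7.63846
Then apply Darcy's law:
k = Q / (A * i)
k = 0.0584 / (50.4 * 7.63846)
k = 0.0584 / 384.978
k = 0.000152 cm/s


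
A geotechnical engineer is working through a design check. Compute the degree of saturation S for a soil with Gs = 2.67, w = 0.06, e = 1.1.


Using S = Gs * w / e
S = 2.67 * 0.06 / 1.1
S = 0.1456


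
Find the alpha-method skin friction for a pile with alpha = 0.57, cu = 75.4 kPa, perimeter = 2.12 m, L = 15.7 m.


Using Qs = alpha * cu * perimeter * L
Qs = 0.57 * 75.4 * 2.12 * 15.7
Qs = 1430.48 kN


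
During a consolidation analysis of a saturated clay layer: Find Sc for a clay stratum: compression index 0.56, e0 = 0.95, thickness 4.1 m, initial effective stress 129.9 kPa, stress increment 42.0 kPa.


Using Sc = Cc * H / (1 + e0) * log10((sigma0 + delta_sigma) / sigma0)
Stress ratio = (129.9 + 42.0) / 129.9 = 1.32333
log10(1.32333) = 0.121667
Cc * H / (1 + e0) = 0.56 * 4.1 / (1 + 0.95) = 1.17744
Sc = 1.17744 * 0.121667
Sc = 0.1433 m


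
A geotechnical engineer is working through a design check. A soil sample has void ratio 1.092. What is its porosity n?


Using the relation n = e / (1 + e)
n = 1.092 / (1 + 1.092)
n = 1.092 / 2.092
n = 0.522


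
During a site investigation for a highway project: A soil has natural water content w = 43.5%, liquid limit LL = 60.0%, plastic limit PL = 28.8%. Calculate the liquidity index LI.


First compute the plasticity index:
PI = LL - PL = 60.0 - 28.8 = 31.2
Then compute the liquidity index:
LI = (w - PL) / PI
LI = (43.5 - 28.8) / 31.2
LI = 0.471


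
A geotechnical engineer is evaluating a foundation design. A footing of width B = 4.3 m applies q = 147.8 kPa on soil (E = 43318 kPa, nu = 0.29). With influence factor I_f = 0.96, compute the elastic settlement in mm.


Result: 12.9 mm

Derivation:
Using Se = q * B * (1 - nu^2) * I_f / E
1 - nu^2 = 1 - 0.29^2 = 0.9159
Se = 147.8 * 4.3 * 0.9159 * 0.96 / 43318
Se = 0.012900 m
Convert to mm: Se = 0.012900 * 1000 = 12.9 mm


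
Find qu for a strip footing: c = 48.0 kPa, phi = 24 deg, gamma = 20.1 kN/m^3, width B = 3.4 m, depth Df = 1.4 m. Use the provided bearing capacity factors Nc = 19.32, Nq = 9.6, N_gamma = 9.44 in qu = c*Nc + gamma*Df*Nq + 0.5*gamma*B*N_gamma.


Result: 1520.07 kPa

Derivation:
Compute qu = c*Nc + gamma*Df*Nq + 0.5*gamma*B*N_gamma
Term 1: 48.0 * 19.32 = 927.36
Term 2: 20.1 * 1.4 * 9.6 = 270.144
Term 3: 0.5 * 20.1 * 3.4 * 9.44 = 322.5648
qu = 927.36 + 270.144 + 322.5648
qu = 1520.07 kPa


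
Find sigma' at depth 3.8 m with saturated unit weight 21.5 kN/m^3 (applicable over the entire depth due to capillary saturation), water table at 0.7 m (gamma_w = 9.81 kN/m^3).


Result: 51.29 kPa

Derivation:
Total stress = gamma_sat * depth
sigma = 21.5 * 3.8 = 81.7 kPa
Pore water pressure u = gamma_w * (depth - d_wt)
u = 9.81 * (3.8 - 0.7) = 30.411 kPa
Effective stress = sigma - u
sigma' = 81.7 - 30.411 = 51.29 kPa


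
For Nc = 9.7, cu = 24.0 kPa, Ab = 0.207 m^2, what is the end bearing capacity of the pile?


Result: 48.19 kN

Derivation:
Using Qb = Nc * cu * Ab
Qb = 9.7 * 24.0 * 0.207
Qb = 48.19 kN


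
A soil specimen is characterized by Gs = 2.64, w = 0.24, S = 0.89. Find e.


Using the relation e = Gs * w / S
e = 2.64 * 0.24 / 0.89
e = 0.7119


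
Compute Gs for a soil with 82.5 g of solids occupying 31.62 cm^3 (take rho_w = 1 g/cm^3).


Using Gs = m_s / (V_s * rho_w)
Since rho_w = 1 g/cm^3:
Gs = 82.5 / 31.62
Gs = 2.609


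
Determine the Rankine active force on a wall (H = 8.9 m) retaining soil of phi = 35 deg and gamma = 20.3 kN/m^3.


Compute active earth pressure coefficient:
Ka = tan^2(45 - phi/2) = tan^2(27.5) = 0.27099
Compute active force:
Pa = 0.5 * Ka * gamma * H^2
Pa = 0.5 * 0.27099 * 20.3 * 8.9^2
Pa = 217.87 kN/m


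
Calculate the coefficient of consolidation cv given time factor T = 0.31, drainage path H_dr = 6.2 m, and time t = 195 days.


Using cv = T * H_dr^2 / t
H_dr^2 = 6.2^2 = 38.44
cv = 0.31 * 38.44 / 195
cv = 0.06111 m^2/day


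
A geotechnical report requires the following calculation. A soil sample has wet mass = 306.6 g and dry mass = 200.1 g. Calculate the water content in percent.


Using w = (m_wet - m_dry) / m_dry * 100
m_wet - m_dry = 306.6 - 200.1 = 106.5 g
w = 106.5 / 200.1 * 100
w = 53.22 %


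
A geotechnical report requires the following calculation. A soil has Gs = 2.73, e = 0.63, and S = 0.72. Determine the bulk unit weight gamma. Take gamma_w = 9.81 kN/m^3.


Using gamma = gamma_w * (Gs + S*e) / (1 + e)
Numerator: Gs + S*e = 2.73 + 0.72*0.63 = 3.1836
Denominator: 1 + e = 1 + 0.63 = 1.63
gamma = 9.81 * 3.1836 / 1.63
gamma = 19.16 kN/m^3


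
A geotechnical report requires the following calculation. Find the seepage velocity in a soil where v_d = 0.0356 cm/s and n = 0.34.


Using v_s = v_d / n
v_s = 0.0356 / 0.34
v_s = 0.10471 cm/s


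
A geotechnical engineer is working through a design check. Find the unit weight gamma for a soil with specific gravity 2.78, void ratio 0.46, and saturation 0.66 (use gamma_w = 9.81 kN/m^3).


Result: 20.719 kN/m^3

Derivation:
Using gamma = gamma_w * (Gs + S*e) / (1 + e)
Numerator: Gs + S*e = 2.78 + 0.66*0.46 = 3.0836
Denominator: 1 + e = 1 + 0.46 = 1.46
gamma = 9.81 * 3.0836 / 1.46
gamma = 20.719 kN/m^3


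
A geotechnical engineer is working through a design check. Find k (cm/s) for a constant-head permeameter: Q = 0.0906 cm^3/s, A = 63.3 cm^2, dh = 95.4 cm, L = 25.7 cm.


Compute hydraulic gradient:
i = dh / L = 95.4 / 25.7 = 3.71206
Then apply Darcy's law:
k = Q / (A * i)
k = 0.0906 / (63.3 * 3.71206)
k = 0.0906 / 234.974
k = 0.000386 cm/s


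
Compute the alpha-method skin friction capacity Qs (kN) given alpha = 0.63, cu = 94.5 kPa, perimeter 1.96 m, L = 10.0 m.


Using Qs = alpha * cu * perimeter * L
Qs = 0.63 * 94.5 * 1.96 * 10.0
Qs = 1166.89 kN


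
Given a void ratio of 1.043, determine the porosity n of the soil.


Using the relation n = e / (1 + e)
n = 1.043 / (1 + 1.043)
n = 1.043 / 2.043
n = 0.5105


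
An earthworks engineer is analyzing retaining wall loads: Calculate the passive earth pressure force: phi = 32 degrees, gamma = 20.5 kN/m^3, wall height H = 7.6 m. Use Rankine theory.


Compute passive earth pressure coefficient:
Kp = tan^2(45 + phi/2) = tan^2(61.0) = 3.254588
Compute passive force:
Pp = 0.5 * Kp * gamma * H^2
Pp = 0.5 * 3.254588 * 20.5 * 7.6^2
Pp = 1926.85 kN/m


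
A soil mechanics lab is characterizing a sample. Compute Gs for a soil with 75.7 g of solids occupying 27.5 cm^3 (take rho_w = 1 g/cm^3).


Using Gs = m_s / (V_s * rho_w)
Since rho_w = 1 g/cm^3:
Gs = 75.7 / 27.5
Gs = 2.753


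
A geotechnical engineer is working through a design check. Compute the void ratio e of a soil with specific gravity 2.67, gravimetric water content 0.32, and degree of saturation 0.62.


Using the relation e = Gs * w / S
e = 2.67 * 0.32 / 0.62
e = 1.3781


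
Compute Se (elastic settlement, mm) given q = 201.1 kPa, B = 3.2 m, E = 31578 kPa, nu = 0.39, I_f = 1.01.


Using Se = q * B * (1 - nu^2) * I_f / E
1 - nu^2 = 1 - 0.39^2 = 0.8479
Se = 201.1 * 3.2 * 0.8479 * 1.01 / 31578
Se = 0.017452 m
Convert to mm: Se = 0.017452 * 1000 = 17.452 mm


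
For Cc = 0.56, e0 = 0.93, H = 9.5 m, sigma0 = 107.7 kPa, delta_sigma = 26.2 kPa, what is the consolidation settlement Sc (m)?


Result: 0.2607 m

Derivation:
Using Sc = Cc * H / (1 + e0) * log10((sigma0 + delta_sigma) / sigma0)
Stress ratio = (107.7 + 26.2) / 107.7 = 1.24327
log10(1.24327) = 0.0945649
Cc * H / (1 + e0) = 0.56 * 9.5 / (1 + 0.93) = 2.75648
Sc = 2.75648 * 0.0945649
Sc = 0.2607 m


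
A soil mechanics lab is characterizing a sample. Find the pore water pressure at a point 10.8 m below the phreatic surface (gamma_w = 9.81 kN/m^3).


Using u = gamma_w * h_w
u = 9.81 * 10.8
u = 105.95 kPa


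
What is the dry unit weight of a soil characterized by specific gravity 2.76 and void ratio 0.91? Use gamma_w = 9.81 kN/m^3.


Result: 14.176 kN/m^3

Derivation:
Using gamma_d = Gs * gamma_w / (1 + e)
gamma_d = 2.76 * 9.81 / (1 + 0.91)
gamma_d = 2.76 * 9.81 / 1.91
gamma_d = 14.176 kN/m^3


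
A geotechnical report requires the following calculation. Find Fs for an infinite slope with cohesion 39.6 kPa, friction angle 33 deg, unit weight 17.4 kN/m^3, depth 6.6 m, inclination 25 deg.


Using Fs = c / (gamma*H*sin(beta)*cos(beta)) + tan(phi)/tan(beta)
Cohesion contribution = 39.6 / (17.4*6.6*sin(25)*cos(25))
Cohesion contribution = 0.900281
Friction contribution = tan(33)/tan(25) = 1.39266
Fs = 0.900281 + 1.39266
Fs = 2.293


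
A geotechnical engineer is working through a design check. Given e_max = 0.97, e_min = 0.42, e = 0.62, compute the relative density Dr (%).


Using Dr = (e_max - e) / (e_max - e_min) * 100
e_max - e = 0.97 - 0.62 = 0.35
e_max - e_min = 0.97 - 0.42 = 0.55
Dr = 0.35 / 0.55 * 100
Dr = 63.64 %


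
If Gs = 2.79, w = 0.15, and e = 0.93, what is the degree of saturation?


Result: 0.45

Derivation:
Using S = Gs * w / e
S = 2.79 * 0.15 / 0.93
S = 0.45


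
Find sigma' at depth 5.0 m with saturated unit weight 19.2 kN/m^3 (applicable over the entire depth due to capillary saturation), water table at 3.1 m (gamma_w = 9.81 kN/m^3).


Total stress = gamma_sat * depth
sigma = 19.2 * 5.0 = 96.0 kPa
Pore water pressure u = gamma_w * (depth - d_wt)
u = 9.81 * (5.0 - 3.1) = 18.639 kPa
Effective stress = sigma - u
sigma' = 96.0 - 18.639 = 77.36 kPa


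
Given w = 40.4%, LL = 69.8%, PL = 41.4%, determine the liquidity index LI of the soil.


Result: -0.035

Derivation:
First compute the plasticity index:
PI = LL - PL = 69.8 - 41.4 = 28.4
Then compute the liquidity index:
LI = (w - PL) / PI
LI = (40.4 - 41.4) / 28.4
LI = -0.035


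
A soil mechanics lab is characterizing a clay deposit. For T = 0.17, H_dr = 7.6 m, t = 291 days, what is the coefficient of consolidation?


Using cv = T * H_dr^2 / t
H_dr^2 = 7.6^2 = 57.76
cv = 0.17 * 57.76 / 291
cv = 0.03374 m^2/day


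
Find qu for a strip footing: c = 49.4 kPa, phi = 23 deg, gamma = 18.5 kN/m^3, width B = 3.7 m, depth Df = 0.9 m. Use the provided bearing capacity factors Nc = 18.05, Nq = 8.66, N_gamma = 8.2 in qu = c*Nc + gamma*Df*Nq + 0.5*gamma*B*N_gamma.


Result: 1316.5 kPa

Derivation:
Compute qu = c*Nc + gamma*Df*Nq + 0.5*gamma*B*N_gamma
Term 1: 49.4 * 18.05 = 891.67
Term 2: 18.5 * 0.9 * 8.66 = 144.189
Term 3: 0.5 * 18.5 * 3.7 * 8.2 = 280.645
qu = 891.67 + 144.189 + 280.645
qu = 1316.5 kPa


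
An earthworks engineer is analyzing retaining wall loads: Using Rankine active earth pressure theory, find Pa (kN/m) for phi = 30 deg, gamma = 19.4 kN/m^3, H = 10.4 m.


Compute active earth pressure coefficient:
Ka = tan^2(45 - phi/2) = tan^2(30.0) = 0.333333
Compute active force:
Pa = 0.5 * Ka * gamma * H^2
Pa = 0.5 * 0.333333 * 19.4 * 10.4^2
Pa = 349.72 kN/m


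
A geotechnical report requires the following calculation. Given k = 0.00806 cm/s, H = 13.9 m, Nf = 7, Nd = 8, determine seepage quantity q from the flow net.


Convert k to m/s for unit consistency with H:
k = 0.00806 cm/s = 0.00806 / 100 m/s = 8.06e-05 m/s
Using q = k * H * Nf / Nd
Nf / Nd = 7 / 8 = 0.875
q = 8.06e-05 * 13.9 * 0.875
q = 0.0009803 m^3/s per m


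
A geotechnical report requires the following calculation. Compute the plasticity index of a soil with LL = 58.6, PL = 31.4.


Result: 27.2

Derivation:
Using PI = LL - PL
PI = 58.6 - 31.4
PI = 27.2


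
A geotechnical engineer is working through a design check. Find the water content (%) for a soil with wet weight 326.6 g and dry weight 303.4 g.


Result: 7.65 %

Derivation:
Using w = (m_wet - m_dry) / m_dry * 100
m_wet - m_dry = 326.6 - 303.4 = 23.2 g
w = 23.2 / 303.4 * 100
w = 7.65 %


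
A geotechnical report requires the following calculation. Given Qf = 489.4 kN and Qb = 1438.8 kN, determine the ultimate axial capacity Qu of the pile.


Using Qu = Qf + Qb
Qu = 489.4 + 1438.8
Qu = 1928.2 kN


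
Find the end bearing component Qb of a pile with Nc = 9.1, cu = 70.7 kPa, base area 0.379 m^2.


Using Qb = Nc * cu * Ab
Qb = 9.1 * 70.7 * 0.379
Qb = 243.84 kN


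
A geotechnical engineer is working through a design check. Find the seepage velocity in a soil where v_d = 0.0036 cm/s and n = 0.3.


Result: 0.012 cm/s

Derivation:
Using v_s = v_d / n
v_s = 0.0036 / 0.3
v_s = 0.012 cm/s


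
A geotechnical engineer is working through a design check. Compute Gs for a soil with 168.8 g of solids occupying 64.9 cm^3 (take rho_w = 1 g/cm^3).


Result: 2.601

Derivation:
Using Gs = m_s / (V_s * rho_w)
Since rho_w = 1 g/cm^3:
Gs = 168.8 / 64.9
Gs = 2.601


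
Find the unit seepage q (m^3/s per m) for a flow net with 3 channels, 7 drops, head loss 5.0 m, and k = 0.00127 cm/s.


Result: 2.721e-05 m^3/s per m

Derivation:
Convert k to m/s for unit consistency with H:
k = 0.00127 cm/s = 0.00127 / 100 m/s = 1.27e-05 m/s
Using q = k * H * Nf / Nd
Nf / Nd = 3 / 7 = 0.4286
q = 1.27e-05 * 5.0 * 0.4286
q = 2.721e-05 m^3/s per m


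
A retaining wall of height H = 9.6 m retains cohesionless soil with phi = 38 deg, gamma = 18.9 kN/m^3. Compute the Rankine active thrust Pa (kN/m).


Result: 207.18 kN/m

Derivation:
Compute active earth pressure coefficient:
Ka = tan^2(45 - phi/2) = tan^2(26.0) = 0.237883
Compute active force:
Pa = 0.5 * Ka * gamma * H^2
Pa = 0.5 * 0.237883 * 18.9 * 9.6^2
Pa = 207.18 kN/m


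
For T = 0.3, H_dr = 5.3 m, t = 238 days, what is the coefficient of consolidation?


Using cv = T * H_dr^2 / t
H_dr^2 = 5.3^2 = 28.09
cv = 0.3 * 28.09 / 238
cv = 0.03541 m^2/day


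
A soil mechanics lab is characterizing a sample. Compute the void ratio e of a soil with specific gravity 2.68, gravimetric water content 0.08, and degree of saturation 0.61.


Using the relation e = Gs * w / S
e = 2.68 * 0.08 / 0.61
e = 0.3515


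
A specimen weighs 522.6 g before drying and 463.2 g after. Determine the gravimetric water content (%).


Result: 12.82 %

Derivation:
Using w = (m_wet - m_dry) / m_dry * 100
m_wet - m_dry = 522.6 - 463.2 = 59.4 g
w = 59.4 / 463.2 * 100
w = 12.82 %


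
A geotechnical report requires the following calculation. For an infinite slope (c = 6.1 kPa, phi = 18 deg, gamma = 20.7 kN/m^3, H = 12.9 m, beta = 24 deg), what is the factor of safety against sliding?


Using Fs = c / (gamma*H*sin(beta)*cos(beta)) + tan(phi)/tan(beta)
Cohesion contribution = 6.1 / (20.7*12.9*sin(24)*cos(24))
Cohesion contribution = 0.0614789
Friction contribution = tan(18)/tan(24) = 0.729782
Fs = 0.0614789 + 0.729782
Fs = 0.791


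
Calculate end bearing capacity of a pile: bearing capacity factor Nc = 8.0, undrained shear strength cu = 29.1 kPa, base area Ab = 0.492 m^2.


Using Qb = Nc * cu * Ab
Qb = 8.0 * 29.1 * 0.492
Qb = 114.54 kN


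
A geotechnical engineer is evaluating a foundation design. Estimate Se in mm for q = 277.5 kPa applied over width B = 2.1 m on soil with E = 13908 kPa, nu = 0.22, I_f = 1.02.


Using Se = q * B * (1 - nu^2) * I_f / E
1 - nu^2 = 1 - 0.22^2 = 0.9516
Se = 277.5 * 2.1 * 0.9516 * 1.02 / 13908
Se = 0.040670 m
Convert to mm: Se = 0.040670 * 1000 = 40.67 mm


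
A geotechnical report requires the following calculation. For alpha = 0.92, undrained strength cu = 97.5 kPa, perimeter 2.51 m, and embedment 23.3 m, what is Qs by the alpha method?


Result: 5245.93 kN

Derivation:
Using Qs = alpha * cu * perimeter * L
Qs = 0.92 * 97.5 * 2.51 * 23.3
Qs = 5245.93 kN


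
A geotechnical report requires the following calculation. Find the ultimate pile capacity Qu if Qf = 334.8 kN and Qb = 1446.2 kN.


Result: 1781.0 kN

Derivation:
Using Qu = Qf + Qb
Qu = 334.8 + 1446.2
Qu = 1781.0 kN


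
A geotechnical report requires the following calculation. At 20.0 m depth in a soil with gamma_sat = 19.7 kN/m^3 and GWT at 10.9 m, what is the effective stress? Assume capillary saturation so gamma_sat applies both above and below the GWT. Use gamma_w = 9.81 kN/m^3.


Result: 304.73 kPa

Derivation:
Total stress = gamma_sat * depth
sigma = 19.7 * 20.0 = 394.0 kPa
Pore water pressure u = gamma_w * (depth - d_wt)
u = 9.81 * (20.0 - 10.9) = 89.271 kPa
Effective stress = sigma - u
sigma' = 394.0 - 89.271 = 304.73 kPa


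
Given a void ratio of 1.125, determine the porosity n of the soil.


Result: 0.5294

Derivation:
Using the relation n = e / (1 + e)
n = 1.125 / (1 + 1.125)
n = 1.125 / 2.125
n = 0.5294


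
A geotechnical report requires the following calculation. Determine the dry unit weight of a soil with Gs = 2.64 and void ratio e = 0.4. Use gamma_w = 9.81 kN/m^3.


Using gamma_d = Gs * gamma_w / (1 + e)
gamma_d = 2.64 * 9.81 / (1 + 0.4)
gamma_d = 2.64 * 9.81 / 1.4
gamma_d = 18.499 kN/m^3


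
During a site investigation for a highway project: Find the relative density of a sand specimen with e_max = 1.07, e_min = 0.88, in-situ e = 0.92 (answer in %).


Using Dr = (e_max - e) / (e_max - e_min) * 100
e_max - e = 1.07 - 0.92 = 0.15
e_max - e_min = 1.07 - 0.88 = 0.19
Dr = 0.15 / 0.19 * 100
Dr = 78.95 %


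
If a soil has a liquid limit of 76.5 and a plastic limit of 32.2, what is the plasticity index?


Using PI = LL - PL
PI = 76.5 - 32.2
PI = 44.3


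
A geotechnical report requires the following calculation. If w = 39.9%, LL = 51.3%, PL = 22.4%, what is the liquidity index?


Result: 0.606

Derivation:
First compute the plasticity index:
PI = LL - PL = 51.3 - 22.4 = 28.9
Then compute the liquidity index:
LI = (w - PL) / PI
LI = (39.9 - 22.4) / 28.9
LI = 0.606


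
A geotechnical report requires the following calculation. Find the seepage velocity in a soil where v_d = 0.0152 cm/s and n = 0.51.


Using v_s = v_d / n
v_s = 0.0152 / 0.51
v_s = 0.0298 cm/s


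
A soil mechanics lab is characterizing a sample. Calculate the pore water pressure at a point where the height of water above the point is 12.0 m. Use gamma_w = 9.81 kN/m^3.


Using u = gamma_w * h_w
u = 9.81 * 12.0
u = 117.72 kPa


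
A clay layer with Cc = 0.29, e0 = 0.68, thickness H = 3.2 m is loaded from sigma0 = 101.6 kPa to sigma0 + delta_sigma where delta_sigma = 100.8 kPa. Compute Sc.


Using Sc = Cc * H / (1 + e0) * log10((sigma0 + delta_sigma) / sigma0)
Stress ratio = (101.6 + 100.8) / 101.6 = 1.99213
log10(1.99213) = 0.299317
Cc * H / (1 + e0) = 0.29 * 3.2 / (1 + 0.68) = 0.552381
Sc = 0.552381 * 0.299317
Sc = 0.1653 m


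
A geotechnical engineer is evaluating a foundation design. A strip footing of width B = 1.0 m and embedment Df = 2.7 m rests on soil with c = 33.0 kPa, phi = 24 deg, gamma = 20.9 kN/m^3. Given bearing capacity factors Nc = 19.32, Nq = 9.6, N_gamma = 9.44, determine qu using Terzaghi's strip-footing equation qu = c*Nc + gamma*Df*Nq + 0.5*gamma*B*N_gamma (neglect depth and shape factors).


Compute qu = c*Nc + gamma*Df*Nq + 0.5*gamma*B*N_gamma
Term 1: 33.0 * 19.32 = 637.56
Term 2: 20.9 * 2.7 * 9.6 = 541.728
Term 3: 0.5 * 20.9 * 1.0 * 9.44 = 98.648
qu = 637.56 + 541.728 + 98.648
qu = 1277.94 kPa


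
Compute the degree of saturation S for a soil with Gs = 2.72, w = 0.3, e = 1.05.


Using S = Gs * w / e
S = 2.72 * 0.3 / 1.05
S = 0.7771


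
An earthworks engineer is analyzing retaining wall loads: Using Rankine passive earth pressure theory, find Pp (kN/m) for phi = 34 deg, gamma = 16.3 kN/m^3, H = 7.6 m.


Compute passive earth pressure coefficient:
Kp = tan^2(45 + phi/2) = tan^2(62.0) = 3.537132
Compute passive force:
Pp = 0.5 * Kp * gamma * H^2
Pp = 0.5 * 3.537132 * 16.3 * 7.6^2
Pp = 1665.08 kN/m


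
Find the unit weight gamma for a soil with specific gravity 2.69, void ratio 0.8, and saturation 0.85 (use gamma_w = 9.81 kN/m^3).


Result: 18.366 kN/m^3

Derivation:
Using gamma = gamma_w * (Gs + S*e) / (1 + e)
Numerator: Gs + S*e = 2.69 + 0.85*0.8 = 3.37
Denominator: 1 + e = 1 + 0.8 = 1.8
gamma = 9.81 * 3.37 / 1.8
gamma = 18.366 kN/m^3


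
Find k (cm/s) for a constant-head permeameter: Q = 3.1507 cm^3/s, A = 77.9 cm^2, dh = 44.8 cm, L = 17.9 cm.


Compute hydraulic gradient:
i = dh / L = 44.8 / 17.9 = 2.50279
Then apply Darcy's law:
k = Q / (A * i)
k = 3.1507 / (77.9 * 2.50279)
k = 3.1507 / 194.968
k = 0.01616 cm/s


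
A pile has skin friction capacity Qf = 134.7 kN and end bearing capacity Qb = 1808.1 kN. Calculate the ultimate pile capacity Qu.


Using Qu = Qf + Qb
Qu = 134.7 + 1808.1
Qu = 1942.8 kN


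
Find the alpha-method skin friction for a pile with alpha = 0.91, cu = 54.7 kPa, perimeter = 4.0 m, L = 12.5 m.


Using Qs = alpha * cu * perimeter * L
Qs = 0.91 * 54.7 * 4.0 * 12.5
Qs = 2488.85 kN


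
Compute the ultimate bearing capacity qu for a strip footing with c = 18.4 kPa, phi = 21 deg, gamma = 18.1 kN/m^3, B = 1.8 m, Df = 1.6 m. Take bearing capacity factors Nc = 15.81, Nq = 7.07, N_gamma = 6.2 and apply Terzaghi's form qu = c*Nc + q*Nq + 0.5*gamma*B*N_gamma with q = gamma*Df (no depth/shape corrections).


Result: 596.65 kPa

Derivation:
Compute qu = c*Nc + gamma*Df*Nq + 0.5*gamma*B*N_gamma
Term 1: 18.4 * 15.81 = 290.904
Term 2: 18.1 * 1.6 * 7.07 = 204.7472
Term 3: 0.5 * 18.1 * 1.8 * 6.2 = 100.998
qu = 290.904 + 204.7472 + 100.998
qu = 596.65 kPa


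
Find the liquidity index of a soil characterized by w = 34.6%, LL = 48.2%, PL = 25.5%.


Result: 0.401

Derivation:
First compute the plasticity index:
PI = LL - PL = 48.2 - 25.5 = 22.7
Then compute the liquidity index:
LI = (w - PL) / PI
LI = (34.6 - 25.5) / 22.7
LI = 0.401


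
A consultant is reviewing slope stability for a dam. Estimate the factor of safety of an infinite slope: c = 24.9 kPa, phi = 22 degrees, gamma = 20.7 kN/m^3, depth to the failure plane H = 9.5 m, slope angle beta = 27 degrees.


Result: 1.106

Derivation:
Using Fs = c / (gamma*H*sin(beta)*cos(beta)) + tan(phi)/tan(beta)
Cohesion contribution = 24.9 / (20.7*9.5*sin(27)*cos(27))
Cohesion contribution = 0.313024
Friction contribution = tan(22)/tan(27) = 0.792946
Fs = 0.313024 + 0.792946
Fs = 1.106


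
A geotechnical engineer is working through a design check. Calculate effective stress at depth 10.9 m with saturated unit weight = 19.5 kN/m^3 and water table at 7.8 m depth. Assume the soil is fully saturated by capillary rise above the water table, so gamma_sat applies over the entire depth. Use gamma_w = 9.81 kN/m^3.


Result: 182.14 kPa

Derivation:
Total stress = gamma_sat * depth
sigma = 19.5 * 10.9 = 212.55 kPa
Pore water pressure u = gamma_w * (depth - d_wt)
u = 9.81 * (10.9 - 7.8) = 30.411 kPa
Effective stress = sigma - u
sigma' = 212.55 - 30.411 = 182.14 kPa


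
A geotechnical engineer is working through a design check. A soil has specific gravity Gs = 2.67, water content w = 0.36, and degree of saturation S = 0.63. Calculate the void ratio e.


Using the relation e = Gs * w / S
e = 2.67 * 0.36 / 0.63
e = 1.5257


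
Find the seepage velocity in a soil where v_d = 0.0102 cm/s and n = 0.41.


Using v_s = v_d / n
v_s = 0.0102 / 0.41
v_s = 0.02488 cm/s


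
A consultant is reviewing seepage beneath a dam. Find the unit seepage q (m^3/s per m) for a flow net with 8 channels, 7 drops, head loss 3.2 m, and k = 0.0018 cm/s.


Convert k to m/s for unit consistency with H:
k = 0.0018 cm/s = 0.0018 / 100 m/s = 1.8e-05 m/s
Using q = k * H * Nf / Nd
Nf / Nd = 8 / 7 = 1.1429
q = 1.8e-05 * 3.2 * 1.1429
q = 6.583e-05 m^3/s per m


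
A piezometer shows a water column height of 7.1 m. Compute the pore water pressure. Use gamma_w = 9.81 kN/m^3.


Using u = gamma_w * h_w
u = 9.81 * 7.1
u = 69.65 kPa


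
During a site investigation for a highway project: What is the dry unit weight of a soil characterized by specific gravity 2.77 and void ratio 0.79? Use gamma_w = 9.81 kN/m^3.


Using gamma_d = Gs * gamma_w / (1 + e)
gamma_d = 2.77 * 9.81 / (1 + 0.79)
gamma_d = 2.77 * 9.81 / 1.79
gamma_d = 15.181 kN/m^3


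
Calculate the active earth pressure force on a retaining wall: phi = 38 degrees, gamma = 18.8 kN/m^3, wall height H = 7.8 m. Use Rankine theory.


Compute active earth pressure coefficient:
Ka = tan^2(45 - phi/2) = tan^2(26.0) = 0.237883
Compute active force:
Pa = 0.5 * Ka * gamma * H^2
Pa = 0.5 * 0.237883 * 18.8 * 7.8^2
Pa = 136.04 kN/m
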